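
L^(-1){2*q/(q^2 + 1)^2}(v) v*sin(v)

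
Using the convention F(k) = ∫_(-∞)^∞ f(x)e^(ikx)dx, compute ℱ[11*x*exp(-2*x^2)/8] 11*sqrt(2)*I*sqrt(pi)*k*exp(-k^2/8)/64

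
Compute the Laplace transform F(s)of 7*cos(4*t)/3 7*s/(3*(s^2 + 16))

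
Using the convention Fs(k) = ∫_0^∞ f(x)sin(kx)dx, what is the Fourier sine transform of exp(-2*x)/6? k/(6*(k^2 + 4))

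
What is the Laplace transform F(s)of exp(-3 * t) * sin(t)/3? 1/(3 * ((s+3)^2+1))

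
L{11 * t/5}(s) 11/(5 * s^2)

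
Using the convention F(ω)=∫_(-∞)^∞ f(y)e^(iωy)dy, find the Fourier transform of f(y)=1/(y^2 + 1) pi*exp(-Abs(ω))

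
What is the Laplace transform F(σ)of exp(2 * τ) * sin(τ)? 1/((σ - 2)^2 + 1)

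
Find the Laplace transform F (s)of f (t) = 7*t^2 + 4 14/s^3 + 4/s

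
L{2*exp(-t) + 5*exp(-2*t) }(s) 2/(s + 1) + 5/(s + 2) 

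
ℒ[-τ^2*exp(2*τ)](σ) -2/(σ - 2)^3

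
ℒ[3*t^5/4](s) 90/s^6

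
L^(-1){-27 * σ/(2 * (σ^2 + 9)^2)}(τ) -9 * τ * sin(3 * τ)/4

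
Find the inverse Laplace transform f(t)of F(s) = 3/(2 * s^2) 3 * t/2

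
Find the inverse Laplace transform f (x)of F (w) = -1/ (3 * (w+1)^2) -x * exp (-x)/3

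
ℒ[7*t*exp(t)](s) 7/(s - 1)^2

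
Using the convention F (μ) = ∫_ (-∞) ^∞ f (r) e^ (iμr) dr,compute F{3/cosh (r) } 3*pi/cosh (pi*μ/2) 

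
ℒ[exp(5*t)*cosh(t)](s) (s - 5) /((s - 5) ^2 - 1) 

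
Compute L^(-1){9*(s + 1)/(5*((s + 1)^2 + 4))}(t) 9*exp(-t)*cos(2*t)/5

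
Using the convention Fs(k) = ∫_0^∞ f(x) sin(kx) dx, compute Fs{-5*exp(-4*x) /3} -5*k/(3*k^2 + 48) 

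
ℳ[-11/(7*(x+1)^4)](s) 11*pi*(s - 3)*(s - 2)*(s - 1)/(42*sin(pi*s))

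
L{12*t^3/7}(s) 72/(7*s^4)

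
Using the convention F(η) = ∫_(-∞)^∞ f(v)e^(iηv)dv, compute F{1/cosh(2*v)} pi/(2*cosh(pi*η/4))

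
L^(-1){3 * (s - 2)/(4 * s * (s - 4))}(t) 3 * exp(2 * t) * cosh(2 * t)/4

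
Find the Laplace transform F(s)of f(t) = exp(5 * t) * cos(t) (s - 5)/((s - 5)^2 + 1)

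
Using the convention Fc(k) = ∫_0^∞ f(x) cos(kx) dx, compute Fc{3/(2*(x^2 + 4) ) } 3*pi*exp(-2*k) /8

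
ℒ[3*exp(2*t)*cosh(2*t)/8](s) 3*(s - 2)/(8*s*(s - 4))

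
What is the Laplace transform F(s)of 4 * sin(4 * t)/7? 16/(7 * (s^2 + 16))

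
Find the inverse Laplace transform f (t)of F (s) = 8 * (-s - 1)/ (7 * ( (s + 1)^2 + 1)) -8 * exp (-t) * cos (t)/7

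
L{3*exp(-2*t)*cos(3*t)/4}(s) 3*(s + 2)/(4*((s + 2)^2 + 9))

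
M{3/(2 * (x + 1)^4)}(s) gamma(s) * gamma(4 - s)/4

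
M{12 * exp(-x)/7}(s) 12 * gamma(s)/7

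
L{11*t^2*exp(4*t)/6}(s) 11/(3*(s - 4)^3)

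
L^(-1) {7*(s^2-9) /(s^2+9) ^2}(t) 7*t*cos(3*t) 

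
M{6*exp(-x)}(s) 6*gamma(s)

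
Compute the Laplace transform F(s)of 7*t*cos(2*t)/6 7*(s^2 - 4)/(6*(s^2 + 4)^2)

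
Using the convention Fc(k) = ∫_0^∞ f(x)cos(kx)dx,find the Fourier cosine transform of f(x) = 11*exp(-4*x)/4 11/(k^2+16)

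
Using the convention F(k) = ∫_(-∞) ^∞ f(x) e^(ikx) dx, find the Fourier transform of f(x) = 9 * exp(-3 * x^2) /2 3 * sqrt(3) * sqrt(pi) * exp(-k^2/12) /2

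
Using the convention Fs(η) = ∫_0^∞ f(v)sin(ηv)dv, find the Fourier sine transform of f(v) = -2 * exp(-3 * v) -2 * η/(η^2 + 9)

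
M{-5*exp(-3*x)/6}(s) -5*gamma(s)/(6*3^s)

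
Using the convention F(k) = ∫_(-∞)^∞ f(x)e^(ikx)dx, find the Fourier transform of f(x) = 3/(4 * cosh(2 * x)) 3 * pi/(8 * cosh(pi * k/4))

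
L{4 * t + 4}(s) 4/s^2 + 4/s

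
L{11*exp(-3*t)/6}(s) 11/(6*(s + 3))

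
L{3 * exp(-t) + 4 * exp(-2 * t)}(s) 4/(s + 2) + 3/(s + 1)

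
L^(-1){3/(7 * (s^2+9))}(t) sin(3 * t)/7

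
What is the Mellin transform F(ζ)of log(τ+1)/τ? -pi * csc(pi * ζ)/(ζ - 1)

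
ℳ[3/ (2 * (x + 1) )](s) 3 * pi * csc (pi * s) /2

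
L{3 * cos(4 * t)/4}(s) 3 * s/(4 * (s^2+16))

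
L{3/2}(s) 3/(2 * s)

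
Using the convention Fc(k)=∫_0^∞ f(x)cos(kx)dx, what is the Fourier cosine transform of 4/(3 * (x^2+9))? 2 * pi * exp(-3 * k)/9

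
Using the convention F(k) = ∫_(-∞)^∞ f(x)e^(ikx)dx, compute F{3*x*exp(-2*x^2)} 3*sqrt(2)*I*sqrt(pi)*k*exp(-k^2/8)/8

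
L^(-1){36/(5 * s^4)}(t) 6 * t^3/5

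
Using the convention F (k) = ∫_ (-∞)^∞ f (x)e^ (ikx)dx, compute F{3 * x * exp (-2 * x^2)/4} 3 * sqrt (2) * I * sqrt (pi) * k * exp (-k^2/8)/32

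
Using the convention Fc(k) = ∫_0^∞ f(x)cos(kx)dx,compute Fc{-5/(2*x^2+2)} -5*pi*exp(-k)/4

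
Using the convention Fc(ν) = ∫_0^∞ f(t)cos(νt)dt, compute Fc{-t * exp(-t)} (ν^2 - 1)/(ν^2+1)^2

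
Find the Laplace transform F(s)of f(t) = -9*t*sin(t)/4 -9*s/(2*(s^2 + 1)^2)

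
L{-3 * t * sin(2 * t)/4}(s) -3 * s/(s^2+4)^2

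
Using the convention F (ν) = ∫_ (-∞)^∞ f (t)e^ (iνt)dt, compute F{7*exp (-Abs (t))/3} 14/ (3*(ν^2 + 1))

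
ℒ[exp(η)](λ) 1/(λ - 1) 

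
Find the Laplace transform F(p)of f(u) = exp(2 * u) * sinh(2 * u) 2/(p * (p - 4))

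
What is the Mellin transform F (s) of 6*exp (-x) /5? 6*gamma (s) /5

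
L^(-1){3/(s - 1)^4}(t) t^3 * exp(t)/2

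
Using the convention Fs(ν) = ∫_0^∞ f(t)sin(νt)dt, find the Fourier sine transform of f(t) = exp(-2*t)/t atan(ν/2)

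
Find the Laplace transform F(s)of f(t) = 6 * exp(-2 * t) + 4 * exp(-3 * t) 6/(s + 2) + 4/(s + 3)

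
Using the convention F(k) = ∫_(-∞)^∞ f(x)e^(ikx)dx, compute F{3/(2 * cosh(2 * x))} 3 * pi/(4 * cosh(pi * k/4))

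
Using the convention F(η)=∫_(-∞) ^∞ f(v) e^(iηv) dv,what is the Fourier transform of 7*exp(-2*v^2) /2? 7*sqrt(2)*sqrt(pi)*exp(-η^2/8) /4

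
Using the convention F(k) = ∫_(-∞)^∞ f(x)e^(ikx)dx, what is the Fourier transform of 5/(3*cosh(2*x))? 5*pi/(6*cosh(pi*k/4))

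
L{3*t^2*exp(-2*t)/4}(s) 3/(2*(s + 2)^3)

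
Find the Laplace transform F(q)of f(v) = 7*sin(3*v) 21/(q^2 + 9)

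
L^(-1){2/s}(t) 2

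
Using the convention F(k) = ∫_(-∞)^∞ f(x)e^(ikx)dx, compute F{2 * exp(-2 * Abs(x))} 8/(k^2 + 4)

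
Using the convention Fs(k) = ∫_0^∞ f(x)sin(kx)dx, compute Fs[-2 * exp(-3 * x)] -2 * k/(k^2 + 9)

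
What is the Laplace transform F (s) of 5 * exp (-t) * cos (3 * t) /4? 5 * (s + 1) / (4 * ( (s + 1) ^2 + 9) ) 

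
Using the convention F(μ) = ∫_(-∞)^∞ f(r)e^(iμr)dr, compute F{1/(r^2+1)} pi*exp(-Abs(μ))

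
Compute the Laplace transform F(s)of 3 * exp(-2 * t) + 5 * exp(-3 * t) 3/(s + 2) + 5/(s + 3)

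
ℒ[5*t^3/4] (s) 15/(2*s^4)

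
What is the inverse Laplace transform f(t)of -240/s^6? -2*t^5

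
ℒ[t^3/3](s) 2/s^4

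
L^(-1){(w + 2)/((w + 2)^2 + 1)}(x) exp(-2*x)*cos(x)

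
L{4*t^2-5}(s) 8/s^3-5/s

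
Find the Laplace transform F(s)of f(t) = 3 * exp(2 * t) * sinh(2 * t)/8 3/(4 * s * (s - 4))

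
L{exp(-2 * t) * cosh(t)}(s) (s + 2)/((s + 2)^2 - 1)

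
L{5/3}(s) 5/(3*s)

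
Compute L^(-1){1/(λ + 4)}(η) exp(-4*η)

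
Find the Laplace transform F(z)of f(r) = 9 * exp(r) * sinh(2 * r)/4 9/(2 * ((z - 1)^2-4))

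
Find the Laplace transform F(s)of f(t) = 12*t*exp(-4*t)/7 12/(7*(s+4)^2)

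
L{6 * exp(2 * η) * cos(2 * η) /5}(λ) 6 * (λ - 2) /(5 * ((λ - 2) ^2 + 4) ) 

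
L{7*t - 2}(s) 7/s^2 - 2/s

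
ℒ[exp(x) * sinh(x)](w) 1/(w * (w - 2))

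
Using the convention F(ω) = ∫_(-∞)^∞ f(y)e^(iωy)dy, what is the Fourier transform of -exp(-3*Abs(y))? -6/(ω^2 + 9)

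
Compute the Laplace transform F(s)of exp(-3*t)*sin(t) 1/((s + 3)^2 + 1)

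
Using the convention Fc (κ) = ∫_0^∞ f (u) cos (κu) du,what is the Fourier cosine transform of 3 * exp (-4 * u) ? 12/ (κ^2 + 16) 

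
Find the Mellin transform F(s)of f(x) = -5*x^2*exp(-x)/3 -5*gamma(s + 2)/3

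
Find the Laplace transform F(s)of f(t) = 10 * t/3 10/(3 * s^2)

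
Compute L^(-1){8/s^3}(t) 4 * t^2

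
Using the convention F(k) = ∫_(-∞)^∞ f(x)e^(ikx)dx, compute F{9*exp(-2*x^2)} 9*sqrt(2)*sqrt(pi)*exp(-k^2/8)/2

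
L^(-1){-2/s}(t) -2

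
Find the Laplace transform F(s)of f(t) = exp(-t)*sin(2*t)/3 2/(3*((s + 1)^2 + 4))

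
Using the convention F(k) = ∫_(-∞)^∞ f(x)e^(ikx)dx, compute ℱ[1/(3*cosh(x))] pi/(3*cosh(pi*k/2))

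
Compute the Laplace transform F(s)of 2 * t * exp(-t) 2/(s + 1)^2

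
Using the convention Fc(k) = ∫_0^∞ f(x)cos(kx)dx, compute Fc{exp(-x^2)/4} sqrt(pi)*exp(-k^2/4)/8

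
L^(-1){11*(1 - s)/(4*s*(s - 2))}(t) -11*exp(t)*cosh(t)/4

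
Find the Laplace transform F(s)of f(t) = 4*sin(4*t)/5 16/(5*(s^2 + 16))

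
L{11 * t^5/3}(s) 440/s^6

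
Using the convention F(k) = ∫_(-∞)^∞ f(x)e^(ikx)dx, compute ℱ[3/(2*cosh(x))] 3*pi/(2*cosh(pi*k/2))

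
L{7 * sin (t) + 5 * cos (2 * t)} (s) 7/ (s^2 + 1) + 5 * s/ (s^2 + 4)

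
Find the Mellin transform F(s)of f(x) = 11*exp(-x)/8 11*gamma(s)/8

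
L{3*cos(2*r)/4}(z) 3*z/(4*(z^2 + 4))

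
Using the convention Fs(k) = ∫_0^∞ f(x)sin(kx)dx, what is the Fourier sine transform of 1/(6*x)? pi/12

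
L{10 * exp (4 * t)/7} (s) 10/ (7 * (s - 4))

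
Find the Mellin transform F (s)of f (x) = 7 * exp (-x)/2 7 * gamma (s)/2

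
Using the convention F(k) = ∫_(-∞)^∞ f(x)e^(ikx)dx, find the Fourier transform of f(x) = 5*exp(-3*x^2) 5*sqrt(3)*sqrt(pi)*exp(-k^2/12)/3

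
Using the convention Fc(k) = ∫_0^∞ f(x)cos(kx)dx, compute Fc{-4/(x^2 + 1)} -2 * pi * exp(-k)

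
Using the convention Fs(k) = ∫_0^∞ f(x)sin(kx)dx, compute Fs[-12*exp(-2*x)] -12*k/(k^2 + 4)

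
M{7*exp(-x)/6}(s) 7*gamma(s)/6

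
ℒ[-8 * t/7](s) -8/(7 * s^2)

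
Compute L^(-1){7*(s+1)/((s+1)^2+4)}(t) 7*exp(-t)*cos(2*t)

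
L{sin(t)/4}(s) 1/(4*(s^2+1))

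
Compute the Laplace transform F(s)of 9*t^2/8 9/(4*s^3)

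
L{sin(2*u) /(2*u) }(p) atan(2/p) /2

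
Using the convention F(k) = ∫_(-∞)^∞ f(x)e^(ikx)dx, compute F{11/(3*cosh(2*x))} 11*pi/(6*cosh(pi*k/4))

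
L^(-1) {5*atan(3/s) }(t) 5*sin(3*t) /t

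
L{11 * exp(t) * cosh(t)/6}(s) 11 * (s - 1)/(6 * s * (s - 2))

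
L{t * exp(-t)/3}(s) 1/(3 * (s + 1)^2)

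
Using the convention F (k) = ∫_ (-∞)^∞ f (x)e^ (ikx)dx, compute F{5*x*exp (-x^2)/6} 5*I*sqrt (pi)*k*exp (-k^2/4)/12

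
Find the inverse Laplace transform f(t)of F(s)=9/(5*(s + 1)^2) 9*t*exp(-t)/5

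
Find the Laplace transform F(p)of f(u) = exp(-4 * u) 1/(p + 4)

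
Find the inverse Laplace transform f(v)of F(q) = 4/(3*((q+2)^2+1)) 4*exp(-2*v)*sin(v)/3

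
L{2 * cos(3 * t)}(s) 2 * s/(s^2 + 9)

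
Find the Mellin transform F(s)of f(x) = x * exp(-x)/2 gamma(s + 1)/2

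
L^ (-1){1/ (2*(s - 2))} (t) exp (2*t)/2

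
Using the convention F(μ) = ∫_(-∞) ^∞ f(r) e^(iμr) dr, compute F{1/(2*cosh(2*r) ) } pi/(4*cosh(pi*μ/4) ) 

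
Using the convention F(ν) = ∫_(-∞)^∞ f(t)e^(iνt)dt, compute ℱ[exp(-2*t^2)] sqrt(2)*sqrt(pi)*exp(-ν^2/8)/2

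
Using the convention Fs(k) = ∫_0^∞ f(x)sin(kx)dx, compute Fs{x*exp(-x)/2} k/(k^2 + 1)^2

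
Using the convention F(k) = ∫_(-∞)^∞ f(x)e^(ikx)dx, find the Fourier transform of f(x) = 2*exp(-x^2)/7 2*sqrt(pi)*exp(-k^2/4)/7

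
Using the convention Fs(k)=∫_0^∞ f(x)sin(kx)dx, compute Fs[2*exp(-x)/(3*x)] 2*atan(k)/3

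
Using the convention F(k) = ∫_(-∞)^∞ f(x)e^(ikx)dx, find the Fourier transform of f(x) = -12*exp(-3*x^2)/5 -4*sqrt(3)*sqrt(pi)*exp(-k^2/12)/5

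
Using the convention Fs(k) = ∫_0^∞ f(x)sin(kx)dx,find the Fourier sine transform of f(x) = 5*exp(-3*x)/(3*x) 5*atan(k/3)/3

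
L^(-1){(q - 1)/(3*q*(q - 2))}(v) exp(v)*cosh(v)/3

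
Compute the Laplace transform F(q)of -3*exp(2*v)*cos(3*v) 3*(2 - q)/((q - 2)^2 + 9)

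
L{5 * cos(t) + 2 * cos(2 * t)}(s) 2 * s/(s^2 + 4) + 5 * s/(s^2 + 1)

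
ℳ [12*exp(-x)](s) 12*gamma(s)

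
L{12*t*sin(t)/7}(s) 24*s/(7*(s^2+1)^2)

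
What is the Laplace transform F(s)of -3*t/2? -3/(2*s^2)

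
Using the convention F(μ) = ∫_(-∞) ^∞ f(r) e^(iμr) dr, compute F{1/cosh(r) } pi/cosh(pi*μ/2) 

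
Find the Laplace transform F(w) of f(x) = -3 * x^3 -18/w^4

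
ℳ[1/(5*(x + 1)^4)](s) gamma(s)*gamma(4 - s)/30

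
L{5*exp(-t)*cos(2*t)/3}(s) 5*(s + 1)/(3*((s + 1)^2 + 4))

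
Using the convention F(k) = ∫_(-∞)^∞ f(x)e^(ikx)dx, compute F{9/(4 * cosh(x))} 9 * pi/(4 * cosh(pi * k/2))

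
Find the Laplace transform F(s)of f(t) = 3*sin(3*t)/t 3*atan(3/s)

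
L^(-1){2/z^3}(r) r^2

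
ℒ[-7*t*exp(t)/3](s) -7/(3*(s - 1)^2)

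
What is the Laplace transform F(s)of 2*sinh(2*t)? 4/(s^2 - 4)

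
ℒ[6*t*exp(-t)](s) 6/(s + 1)^2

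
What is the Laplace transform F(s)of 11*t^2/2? 11/s^3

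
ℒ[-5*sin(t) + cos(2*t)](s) s/(s^2 + 4) - 5/(s^2 + 1) 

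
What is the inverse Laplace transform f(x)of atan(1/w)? sin(x)/x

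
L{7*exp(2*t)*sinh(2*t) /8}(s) 7/(4*s*(s - 4) ) 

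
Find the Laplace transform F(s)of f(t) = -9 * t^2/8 -9/(4 * s^3)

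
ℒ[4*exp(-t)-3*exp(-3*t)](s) 4/(s + 1)-3/(s + 3)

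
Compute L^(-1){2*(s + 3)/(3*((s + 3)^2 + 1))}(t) 2*exp(-3*t)*cos(t)/3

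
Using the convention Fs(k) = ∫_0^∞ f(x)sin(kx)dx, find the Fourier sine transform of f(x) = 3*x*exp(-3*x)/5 18*k/(5*(k^2 + 9)^2)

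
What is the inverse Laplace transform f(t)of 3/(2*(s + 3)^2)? 3*t*exp(-3*t)/2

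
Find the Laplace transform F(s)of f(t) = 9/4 9/(4 * s)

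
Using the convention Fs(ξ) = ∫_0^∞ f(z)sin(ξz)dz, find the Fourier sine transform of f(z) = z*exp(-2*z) 4*ξ/(ξ^2 + 4)^2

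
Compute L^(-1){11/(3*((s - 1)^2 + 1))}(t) 11*exp(t)*sin(t)/3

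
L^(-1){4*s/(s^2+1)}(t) 4*cos(t)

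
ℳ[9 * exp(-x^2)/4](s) 9 * gamma(s/2)/8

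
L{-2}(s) -2/s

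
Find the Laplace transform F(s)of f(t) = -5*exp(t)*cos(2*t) 5*(1 - s)/((s - 1)^2 + 4)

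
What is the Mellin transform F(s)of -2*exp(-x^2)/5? -gamma(s/2)/5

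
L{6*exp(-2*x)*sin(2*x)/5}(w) 12/(5*((w + 2)^2 + 4))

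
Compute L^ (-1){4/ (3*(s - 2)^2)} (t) 4*t*exp (2*t)/3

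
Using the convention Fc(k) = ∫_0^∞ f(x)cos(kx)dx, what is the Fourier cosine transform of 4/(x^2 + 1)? 2*pi*exp(-k)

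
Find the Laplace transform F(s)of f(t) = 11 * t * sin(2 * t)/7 44 * s/(7 * (s^2 + 4)^2)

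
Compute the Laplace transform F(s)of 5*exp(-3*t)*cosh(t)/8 5*(s + 3)/(8*((s + 3)^2-1))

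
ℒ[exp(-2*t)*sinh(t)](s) 1/((s + 2)^2 - 1)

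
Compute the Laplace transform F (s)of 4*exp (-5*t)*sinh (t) 4/ ( (s + 5)^2 - 1)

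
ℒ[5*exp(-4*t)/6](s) 5/(6*(s + 4))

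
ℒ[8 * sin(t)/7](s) 8/(7 * (s^2+1))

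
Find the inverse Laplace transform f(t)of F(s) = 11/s 11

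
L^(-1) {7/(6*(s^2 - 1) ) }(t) 7*sinh(t) /6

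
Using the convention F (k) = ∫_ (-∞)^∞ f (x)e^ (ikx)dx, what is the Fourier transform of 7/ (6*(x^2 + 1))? 7*pi*exp (-Abs (k))/6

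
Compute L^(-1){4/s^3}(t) 2*t^2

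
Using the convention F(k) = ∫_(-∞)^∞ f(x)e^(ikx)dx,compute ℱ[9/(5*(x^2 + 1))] 9*pi*exp(-Abs(k))/5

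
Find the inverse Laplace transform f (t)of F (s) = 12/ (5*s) 12/5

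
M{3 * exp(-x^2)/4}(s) 3 * gamma(s/2)/8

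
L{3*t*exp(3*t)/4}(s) 3/(4*(s - 3)^2)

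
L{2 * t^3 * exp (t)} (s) 12/ (s - 1)^4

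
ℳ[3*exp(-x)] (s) 3*gamma(s)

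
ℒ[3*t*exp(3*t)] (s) 3/(s - 3)^2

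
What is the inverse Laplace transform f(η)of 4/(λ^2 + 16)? sin(4 * η)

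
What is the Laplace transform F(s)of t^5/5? 24/s^6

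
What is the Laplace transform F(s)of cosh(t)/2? s/(2 * (s^2 - 1))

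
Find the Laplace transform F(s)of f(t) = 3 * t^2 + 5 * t 5/s^2 + 6/s^3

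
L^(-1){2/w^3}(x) x^2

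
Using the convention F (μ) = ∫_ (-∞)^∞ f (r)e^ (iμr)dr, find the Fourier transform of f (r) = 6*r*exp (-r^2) 3*I*sqrt (pi)*μ*exp (-μ^2/4)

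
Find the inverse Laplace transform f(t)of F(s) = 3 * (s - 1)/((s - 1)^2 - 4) 3 * exp(t) * cosh(2 * t)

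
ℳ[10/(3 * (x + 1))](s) 10 * pi * csc(pi * s)/3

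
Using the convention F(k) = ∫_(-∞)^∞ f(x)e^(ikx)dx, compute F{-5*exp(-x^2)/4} -5*sqrt(pi)*exp(-k^2/4)/4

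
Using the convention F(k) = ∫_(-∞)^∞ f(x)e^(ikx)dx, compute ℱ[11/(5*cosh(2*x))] 11*pi/(10*cosh(pi*k/4))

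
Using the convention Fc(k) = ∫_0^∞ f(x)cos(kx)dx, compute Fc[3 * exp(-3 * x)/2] 9/(2 * (k^2 + 9))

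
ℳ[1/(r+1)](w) pi * csc(pi * w)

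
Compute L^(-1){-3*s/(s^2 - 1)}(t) -3*cosh(t)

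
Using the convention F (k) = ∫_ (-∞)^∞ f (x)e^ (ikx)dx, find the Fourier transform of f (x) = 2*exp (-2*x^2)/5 sqrt (2)*sqrt (pi)*exp (-k^2/8)/5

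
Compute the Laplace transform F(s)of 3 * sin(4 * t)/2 6/(s^2+16)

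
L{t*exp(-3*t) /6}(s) 1/(6*(s + 3) ^2) 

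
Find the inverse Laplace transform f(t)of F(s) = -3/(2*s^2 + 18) -sin(3*t)/2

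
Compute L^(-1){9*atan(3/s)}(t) 9*sin(3*t)/t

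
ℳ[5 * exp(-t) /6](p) 5 * gamma(p) /6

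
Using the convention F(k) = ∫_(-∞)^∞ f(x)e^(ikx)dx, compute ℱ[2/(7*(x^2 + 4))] pi*exp(-2*Abs(k))/7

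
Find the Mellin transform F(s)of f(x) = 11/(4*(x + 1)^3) 11*pi*(s - 2)*(s - 1)/(8*sin(pi*s))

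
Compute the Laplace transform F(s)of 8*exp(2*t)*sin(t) 8/((s - 2)^2 + 1)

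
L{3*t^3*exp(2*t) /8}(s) 9/(4*(s - 2) ^4) 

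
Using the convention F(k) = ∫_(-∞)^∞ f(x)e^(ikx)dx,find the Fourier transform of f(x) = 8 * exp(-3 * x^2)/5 8 * sqrt(3) * sqrt(pi) * exp(-k^2/12)/15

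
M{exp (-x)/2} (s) gamma (s)/2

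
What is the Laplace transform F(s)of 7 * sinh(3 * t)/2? 21/(2 * (s^2 - 9))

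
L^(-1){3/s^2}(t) 3*t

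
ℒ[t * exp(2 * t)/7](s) 1/(7 * (s - 2)^2)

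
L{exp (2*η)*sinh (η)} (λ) 1/ ( (λ - 2)^2 - 1)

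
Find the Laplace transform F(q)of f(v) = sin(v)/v atan(1/q)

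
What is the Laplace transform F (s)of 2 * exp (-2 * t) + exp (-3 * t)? 2/ (s + 2) + 1/ (s + 3)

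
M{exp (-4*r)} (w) gamma (w)/4^w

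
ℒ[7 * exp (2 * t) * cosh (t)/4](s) 7 * (s - 2)/ (4 * ( (s - 2)^2 - 1))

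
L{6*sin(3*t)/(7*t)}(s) 6*atan(3/s)/7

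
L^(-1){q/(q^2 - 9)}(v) cosh(3 * v)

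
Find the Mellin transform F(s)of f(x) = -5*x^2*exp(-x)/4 -5*gamma(s + 2)/4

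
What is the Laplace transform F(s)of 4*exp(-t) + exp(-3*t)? 1/(s + 3) + 4/(s + 1)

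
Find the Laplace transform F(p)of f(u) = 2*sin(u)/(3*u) 2*atan(1/p)/3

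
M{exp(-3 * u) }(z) gamma(z) /3^z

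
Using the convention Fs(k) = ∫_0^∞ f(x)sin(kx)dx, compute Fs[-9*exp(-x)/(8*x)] -9*atan(k)/8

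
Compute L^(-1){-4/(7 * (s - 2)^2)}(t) -4 * t * exp(2 * t)/7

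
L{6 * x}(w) 6/w^2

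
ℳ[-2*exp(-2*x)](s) -2^(1 - s)*gamma(s)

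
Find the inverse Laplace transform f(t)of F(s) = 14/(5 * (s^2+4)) 7 * sin(2 * t)/5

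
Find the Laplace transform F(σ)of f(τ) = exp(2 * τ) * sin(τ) 1/((σ - 2)^2 + 1)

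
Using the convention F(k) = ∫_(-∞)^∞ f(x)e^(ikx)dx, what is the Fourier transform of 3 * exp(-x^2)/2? 3 * sqrt(pi) * exp(-k^2/4)/2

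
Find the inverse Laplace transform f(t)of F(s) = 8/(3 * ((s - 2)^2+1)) 8 * exp(2 * t) * sin(t)/3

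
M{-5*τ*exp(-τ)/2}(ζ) -5*gamma(ζ + 1)/2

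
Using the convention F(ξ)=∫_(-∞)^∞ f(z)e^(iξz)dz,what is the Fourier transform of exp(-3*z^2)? sqrt(3)*sqrt(pi)*exp(-ξ^2/12)/3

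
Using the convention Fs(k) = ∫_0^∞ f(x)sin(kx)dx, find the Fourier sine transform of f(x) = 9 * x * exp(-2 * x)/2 18 * k/(k^2+4)^2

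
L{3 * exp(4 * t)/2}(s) 3/(2 * (s - 4))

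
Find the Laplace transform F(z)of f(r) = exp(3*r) 1/(z - 3)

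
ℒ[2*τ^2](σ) 4/σ^3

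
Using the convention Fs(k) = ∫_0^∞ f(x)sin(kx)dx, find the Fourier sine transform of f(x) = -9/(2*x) -9*pi/4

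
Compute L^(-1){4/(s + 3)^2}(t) 4*t*exp(-3*t)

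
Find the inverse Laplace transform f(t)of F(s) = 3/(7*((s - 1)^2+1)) 3*exp(t)*sin(t)/7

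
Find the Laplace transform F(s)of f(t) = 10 10/s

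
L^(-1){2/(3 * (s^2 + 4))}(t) sin(2 * t)/3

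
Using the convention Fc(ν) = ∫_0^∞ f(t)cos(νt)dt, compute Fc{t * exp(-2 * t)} (4 - ν^2)/(ν^2 + 4)^2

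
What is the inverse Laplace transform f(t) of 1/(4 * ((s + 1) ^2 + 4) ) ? exp(-t) * sin(2 * t) /8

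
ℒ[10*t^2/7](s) 20/(7*s^3)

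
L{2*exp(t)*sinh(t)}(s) 2/(s*(s - 2))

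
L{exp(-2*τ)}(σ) 1/(σ + 2)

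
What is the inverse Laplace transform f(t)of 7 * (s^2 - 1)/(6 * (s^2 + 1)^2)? 7 * t * cos(t)/6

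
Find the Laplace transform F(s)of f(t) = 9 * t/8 9/(8 * s^2)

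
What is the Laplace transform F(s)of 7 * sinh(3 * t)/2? 21/(2 * (s^2 - 9))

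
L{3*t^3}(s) 18/s^4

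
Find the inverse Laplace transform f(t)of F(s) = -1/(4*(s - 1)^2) -t*exp(t)/4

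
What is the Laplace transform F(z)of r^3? 6/z^4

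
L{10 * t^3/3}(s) 20/s^4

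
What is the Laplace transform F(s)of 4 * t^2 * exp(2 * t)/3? 8/(3 * (s - 2)^3)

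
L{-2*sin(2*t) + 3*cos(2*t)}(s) 3*s/(s^2 + 4) - 4/(s^2 + 4)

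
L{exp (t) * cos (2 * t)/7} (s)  (s - 1)/ (7 * ( (s - 1)^2 + 4))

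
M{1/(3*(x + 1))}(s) pi*csc(pi*s)/3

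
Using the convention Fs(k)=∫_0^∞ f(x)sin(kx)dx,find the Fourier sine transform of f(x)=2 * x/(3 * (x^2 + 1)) pi * exp(-k)/3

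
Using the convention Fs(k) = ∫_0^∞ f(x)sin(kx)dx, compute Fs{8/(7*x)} 4*pi/7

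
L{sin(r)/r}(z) atan(1/z)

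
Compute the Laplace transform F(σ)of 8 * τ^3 48/σ^4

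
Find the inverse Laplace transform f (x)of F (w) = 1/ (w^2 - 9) sinh (3 * x)/3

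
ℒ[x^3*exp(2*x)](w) 6/(w - 2)^4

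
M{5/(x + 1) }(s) 5*pi*csc(pi*s) 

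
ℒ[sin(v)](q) 1/(q^2 + 1)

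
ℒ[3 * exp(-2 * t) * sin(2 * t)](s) 6/((s+2)^2+4)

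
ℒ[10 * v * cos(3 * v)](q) 10 * (q^2 - 9)/(q^2+9)^2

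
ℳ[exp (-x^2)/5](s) gamma (s/2)/10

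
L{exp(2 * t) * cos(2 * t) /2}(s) (s - 2) /(2 * ((s - 2) ^2+4) ) 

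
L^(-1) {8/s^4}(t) 4 * t^3/3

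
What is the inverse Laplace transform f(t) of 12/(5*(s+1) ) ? 12*exp(-t) /5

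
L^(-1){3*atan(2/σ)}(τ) 3*sin(2*τ)/τ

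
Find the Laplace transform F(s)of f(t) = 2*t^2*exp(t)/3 4/(3*(s - 1)^3)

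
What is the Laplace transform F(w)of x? w^(-2)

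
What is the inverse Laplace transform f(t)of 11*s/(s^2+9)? 11*cos(3*t)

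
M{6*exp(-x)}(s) 6*gamma(s)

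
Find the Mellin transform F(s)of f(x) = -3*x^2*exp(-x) -3*gamma(s+2)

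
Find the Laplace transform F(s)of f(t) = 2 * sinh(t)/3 2/(3 * (s^2 - 1))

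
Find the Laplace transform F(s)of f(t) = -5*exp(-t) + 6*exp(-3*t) 6/(s + 3) - 5/(s + 1)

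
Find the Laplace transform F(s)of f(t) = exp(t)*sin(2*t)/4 1/(2*((s - 1)^2 + 4))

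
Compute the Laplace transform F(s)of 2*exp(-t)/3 2/(3*(s + 1))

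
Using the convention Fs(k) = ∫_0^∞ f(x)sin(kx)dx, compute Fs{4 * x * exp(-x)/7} 8 * k/(7 * (k^2+1)^2)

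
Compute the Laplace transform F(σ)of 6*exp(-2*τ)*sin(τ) 6/((σ + 2)^2 + 1)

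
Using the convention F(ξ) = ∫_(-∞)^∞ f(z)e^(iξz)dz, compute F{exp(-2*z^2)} sqrt(2)*sqrt(pi)*exp(-ξ^2/8)/2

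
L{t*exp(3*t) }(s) (s - 3) ^(-2) 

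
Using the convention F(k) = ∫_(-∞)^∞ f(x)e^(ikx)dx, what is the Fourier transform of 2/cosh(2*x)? pi/cosh(pi*k/4)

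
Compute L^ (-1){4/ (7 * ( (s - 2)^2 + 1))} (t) 4 * exp (2 * t) * sin (t)/7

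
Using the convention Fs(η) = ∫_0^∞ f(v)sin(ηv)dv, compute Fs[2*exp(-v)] 2*η/(η^2 + 1)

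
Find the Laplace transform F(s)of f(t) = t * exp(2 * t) (s - 2)^(-2)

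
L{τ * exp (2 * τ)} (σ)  (σ - 2)^ (-2)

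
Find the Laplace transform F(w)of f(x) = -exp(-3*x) -1/(w + 3)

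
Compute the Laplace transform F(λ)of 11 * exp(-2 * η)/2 11/(2 * (λ + 2))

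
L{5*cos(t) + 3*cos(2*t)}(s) 5*s/(s^2 + 1) + 3*s/(s^2 + 4)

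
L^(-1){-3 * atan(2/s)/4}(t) -3 * sin(2 * t)/(4 * t)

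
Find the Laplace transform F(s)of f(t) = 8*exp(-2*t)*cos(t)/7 8*(s + 2)/(7*((s + 2)^2 + 1))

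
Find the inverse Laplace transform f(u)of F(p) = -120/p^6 -u^5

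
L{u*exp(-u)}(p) (p + 1)^(-2)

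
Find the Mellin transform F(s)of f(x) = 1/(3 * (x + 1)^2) (-pi * s + pi)/(3 * sin(pi * s))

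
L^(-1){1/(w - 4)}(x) exp(4 * x)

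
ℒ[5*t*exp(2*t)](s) 5/(s - 2)^2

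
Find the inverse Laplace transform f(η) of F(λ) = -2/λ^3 -η^2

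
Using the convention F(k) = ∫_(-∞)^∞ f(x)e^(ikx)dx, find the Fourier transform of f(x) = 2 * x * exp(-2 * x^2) sqrt(2) * I * sqrt(pi) * k * exp(-k^2/8)/4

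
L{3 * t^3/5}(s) 18/(5 * s^4)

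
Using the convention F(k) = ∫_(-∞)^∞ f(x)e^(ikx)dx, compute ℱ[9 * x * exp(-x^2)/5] 9 * I * sqrt(pi) * k * exp(-k^2/4)/10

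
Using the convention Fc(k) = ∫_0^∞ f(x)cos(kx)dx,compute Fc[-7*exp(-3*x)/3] -7/(k^2 + 9)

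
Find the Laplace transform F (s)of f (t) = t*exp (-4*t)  (s + 4)^ (-2)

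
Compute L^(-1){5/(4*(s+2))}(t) 5*exp(-2*t)/4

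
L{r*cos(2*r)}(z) (z^2 - 4)/(z^2 + 4)^2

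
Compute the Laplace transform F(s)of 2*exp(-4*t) 2/(s + 4)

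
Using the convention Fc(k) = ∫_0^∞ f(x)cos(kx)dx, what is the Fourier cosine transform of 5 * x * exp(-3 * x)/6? 5 * (9 - k^2)/(6 * (k^2+9)^2)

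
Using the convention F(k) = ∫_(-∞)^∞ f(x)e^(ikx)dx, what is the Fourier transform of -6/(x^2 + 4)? -3 * pi * exp(-2 * Abs(k))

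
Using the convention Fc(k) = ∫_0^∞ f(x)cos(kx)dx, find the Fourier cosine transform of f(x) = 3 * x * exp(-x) 3 * (1 - k^2)/(k^2+1)^2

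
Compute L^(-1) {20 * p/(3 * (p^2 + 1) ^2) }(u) 10 * u * sin(u) /3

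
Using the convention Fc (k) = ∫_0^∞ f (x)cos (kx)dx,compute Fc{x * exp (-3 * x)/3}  (9 - k^2)/ (3 * (k^2 + 9)^2)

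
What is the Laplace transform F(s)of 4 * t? 4/s^2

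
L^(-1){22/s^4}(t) 11*t^3/3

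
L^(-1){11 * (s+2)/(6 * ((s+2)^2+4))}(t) 11 * exp(-2 * t) * cos(2 * t)/6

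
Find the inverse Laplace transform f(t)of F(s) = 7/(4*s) 7/4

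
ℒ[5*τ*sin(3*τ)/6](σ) 5*σ/(σ^2 + 9)^2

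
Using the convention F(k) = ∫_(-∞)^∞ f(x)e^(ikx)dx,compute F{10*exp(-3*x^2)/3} 10*sqrt(3)*sqrt(pi)*exp(-k^2/12)/9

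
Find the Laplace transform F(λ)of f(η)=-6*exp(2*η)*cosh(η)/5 6*(2 - λ)/(5*((λ - 2)^2 - 1))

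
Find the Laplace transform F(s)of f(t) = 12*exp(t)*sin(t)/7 12/(7*((s - 1)^2 + 1))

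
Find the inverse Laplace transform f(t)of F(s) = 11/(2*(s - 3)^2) 11*t*exp(3*t)/2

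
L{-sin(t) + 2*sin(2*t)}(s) 4/(s^2 + 4) - 1/(s^2 + 1)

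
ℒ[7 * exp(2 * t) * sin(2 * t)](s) 14/((s - 2)^2 + 4)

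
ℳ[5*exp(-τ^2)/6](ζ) 5*gamma(ζ/2)/12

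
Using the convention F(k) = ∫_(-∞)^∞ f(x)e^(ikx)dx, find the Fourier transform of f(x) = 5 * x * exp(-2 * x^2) 5 * sqrt(2) * I * sqrt(pi) * k * exp(-k^2/8)/8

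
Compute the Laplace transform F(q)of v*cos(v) (q^2 - 1)/(q^2 + 1)^2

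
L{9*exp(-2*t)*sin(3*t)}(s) 27/((s+2)^2+9)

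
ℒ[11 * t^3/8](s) 33/(4 * s^4)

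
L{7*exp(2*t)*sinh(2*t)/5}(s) 14/(5*s*(s - 4))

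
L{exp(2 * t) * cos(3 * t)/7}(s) (s - 2)/(7 * ((s - 2)^2 + 9))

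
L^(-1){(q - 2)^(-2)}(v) v*exp(2*v)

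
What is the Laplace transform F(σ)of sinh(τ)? 1/(σ^2 - 1)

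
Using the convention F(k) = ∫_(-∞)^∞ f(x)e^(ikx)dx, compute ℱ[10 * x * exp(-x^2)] 5 * I * sqrt(pi) * k * exp(-k^2/4)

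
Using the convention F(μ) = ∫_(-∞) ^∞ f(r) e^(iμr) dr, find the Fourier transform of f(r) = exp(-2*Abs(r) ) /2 2/(μ^2 + 4) 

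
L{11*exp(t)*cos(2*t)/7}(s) 11*(s - 1)/(7*((s - 1)^2 + 4))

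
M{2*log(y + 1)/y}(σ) -2*pi*csc(pi*σ)/(σ - 1)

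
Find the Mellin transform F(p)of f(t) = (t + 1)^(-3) pi*(p - 2)*(p - 1)/(2*sin(pi*p))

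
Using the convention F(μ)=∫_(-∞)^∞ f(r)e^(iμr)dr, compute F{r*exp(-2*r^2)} sqrt(2)*I*sqrt(pi)*μ*exp(-μ^2/8)/8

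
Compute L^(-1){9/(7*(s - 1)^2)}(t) 9*t*exp(t)/7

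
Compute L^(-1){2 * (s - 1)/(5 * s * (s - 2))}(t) 2 * exp(t) * cosh(t)/5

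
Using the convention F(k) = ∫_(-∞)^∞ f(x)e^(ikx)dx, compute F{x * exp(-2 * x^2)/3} sqrt(2) * I * sqrt(pi) * k * exp(-k^2/8)/24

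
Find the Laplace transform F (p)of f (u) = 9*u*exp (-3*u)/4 9/ (4*(p + 3)^2)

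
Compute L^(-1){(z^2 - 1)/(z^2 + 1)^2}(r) r*cos(r)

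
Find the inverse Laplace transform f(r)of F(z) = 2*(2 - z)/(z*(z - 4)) -2*exp(2*r)*cosh(2*r)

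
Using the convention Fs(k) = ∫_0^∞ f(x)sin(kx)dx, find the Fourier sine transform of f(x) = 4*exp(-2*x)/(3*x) 4*atan(k/2)/3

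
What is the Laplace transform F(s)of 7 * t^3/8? 21/(4 * s^4)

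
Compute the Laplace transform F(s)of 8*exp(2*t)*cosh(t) 8*(s - 2)/((s - 2)^2 - 1)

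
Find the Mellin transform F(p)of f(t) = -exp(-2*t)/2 -gamma(p)/(2*2^p)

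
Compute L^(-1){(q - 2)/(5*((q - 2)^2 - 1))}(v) exp(2*v)*cosh(v)/5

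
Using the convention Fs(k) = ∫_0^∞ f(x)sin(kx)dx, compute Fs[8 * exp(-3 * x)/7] 8 * k/(7 * (k^2+9))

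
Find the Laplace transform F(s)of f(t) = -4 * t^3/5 -24/(5 * s^4)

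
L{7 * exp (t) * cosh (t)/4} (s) 7 * (s - 1)/ (4 * s * (s - 2))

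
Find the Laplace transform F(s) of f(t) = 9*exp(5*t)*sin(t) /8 9/(8*((s - 5) ^2 + 1) ) 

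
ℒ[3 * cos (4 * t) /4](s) 3 * s/ (4 * (s^2 + 16) ) 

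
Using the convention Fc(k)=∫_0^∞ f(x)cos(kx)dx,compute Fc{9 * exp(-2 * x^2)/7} 9 * sqrt(2) * sqrt(pi) * exp(-k^2/8)/28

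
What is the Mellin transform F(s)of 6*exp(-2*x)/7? 6*gamma(s)/(7*2^s)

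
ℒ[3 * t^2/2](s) 3/s^3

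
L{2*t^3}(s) 12/s^4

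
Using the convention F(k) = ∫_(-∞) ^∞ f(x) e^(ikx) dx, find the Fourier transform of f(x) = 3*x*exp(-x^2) 3*I*sqrt(pi)*k*exp(-k^2/4) /2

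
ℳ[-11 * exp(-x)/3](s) -11 * gamma(s)/3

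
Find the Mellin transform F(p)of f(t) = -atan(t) pi * sec(pi * p/2)/(2 * p)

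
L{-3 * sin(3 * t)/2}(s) -9/(2 * s^2 + 18)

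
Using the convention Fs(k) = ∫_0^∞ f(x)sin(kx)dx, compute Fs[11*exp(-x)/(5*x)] 11*atan(k)/5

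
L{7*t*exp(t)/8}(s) 7/(8*(s - 1)^2)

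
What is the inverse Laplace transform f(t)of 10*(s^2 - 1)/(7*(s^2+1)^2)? 10*t*cos(t)/7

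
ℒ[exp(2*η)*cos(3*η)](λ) (λ - 2)/((λ - 2)^2 + 9)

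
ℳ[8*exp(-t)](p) 8*gamma(p) 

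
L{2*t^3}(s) 12/s^4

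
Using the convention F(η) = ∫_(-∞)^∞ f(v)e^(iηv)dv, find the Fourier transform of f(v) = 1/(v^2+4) pi*exp(-2*Abs(η))/2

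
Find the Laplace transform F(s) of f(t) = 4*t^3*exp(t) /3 8/(s - 1) ^4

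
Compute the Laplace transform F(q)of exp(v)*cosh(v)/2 (q - 1)/(2*q*(q - 2))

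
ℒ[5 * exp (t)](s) 5/ (s - 1)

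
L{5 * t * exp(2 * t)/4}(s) 5/(4 * (s - 2)^2)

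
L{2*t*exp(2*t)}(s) 2/(s - 2)^2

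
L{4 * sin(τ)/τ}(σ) 4 * atan(1/σ)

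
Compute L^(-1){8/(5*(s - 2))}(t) 8*exp(2*t)/5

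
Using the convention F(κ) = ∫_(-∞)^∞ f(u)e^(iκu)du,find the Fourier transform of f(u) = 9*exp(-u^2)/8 9*sqrt(pi)*exp(-κ^2/4)/8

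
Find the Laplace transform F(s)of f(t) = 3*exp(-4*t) 3/(s + 4)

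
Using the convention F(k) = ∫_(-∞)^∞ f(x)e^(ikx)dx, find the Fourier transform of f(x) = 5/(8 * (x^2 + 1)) 5 * pi * exp(-Abs(k))/8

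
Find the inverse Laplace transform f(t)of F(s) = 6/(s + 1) 6*exp(-t)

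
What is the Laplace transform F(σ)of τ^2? 2/σ^3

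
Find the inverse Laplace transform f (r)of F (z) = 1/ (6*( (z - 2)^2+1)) exp (2*r)*sin (r)/6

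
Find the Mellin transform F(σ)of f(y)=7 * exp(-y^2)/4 7 * gamma(σ/2)/8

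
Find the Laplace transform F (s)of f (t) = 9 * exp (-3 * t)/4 9/ (4 * (s + 3))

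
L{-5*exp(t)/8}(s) -5/(8*s - 8)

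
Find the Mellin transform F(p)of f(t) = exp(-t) gamma(p)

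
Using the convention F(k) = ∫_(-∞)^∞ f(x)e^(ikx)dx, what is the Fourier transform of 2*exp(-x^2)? 2*sqrt(pi)*exp(-k^2/4)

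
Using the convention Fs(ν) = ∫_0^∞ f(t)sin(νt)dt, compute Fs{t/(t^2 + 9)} pi*exp(-3*ν)/2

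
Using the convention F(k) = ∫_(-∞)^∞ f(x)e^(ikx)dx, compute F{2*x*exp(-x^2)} I*sqrt(pi)*k*exp(-k^2/4)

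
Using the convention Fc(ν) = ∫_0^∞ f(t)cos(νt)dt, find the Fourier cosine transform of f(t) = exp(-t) 1/(ν^2 + 1)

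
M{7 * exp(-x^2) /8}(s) 7 * gamma(s/2) /16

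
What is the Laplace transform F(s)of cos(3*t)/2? s/(2*(s^2 + 9))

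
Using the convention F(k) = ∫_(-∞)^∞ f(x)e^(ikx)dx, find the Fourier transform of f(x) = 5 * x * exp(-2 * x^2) 5 * sqrt(2) * I * sqrt(pi) * k * exp(-k^2/8)/8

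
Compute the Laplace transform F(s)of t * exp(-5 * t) (s + 5)^(-2)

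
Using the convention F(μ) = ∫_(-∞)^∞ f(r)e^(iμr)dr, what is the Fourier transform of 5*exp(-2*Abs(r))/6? 10/(3*(μ^2 + 4))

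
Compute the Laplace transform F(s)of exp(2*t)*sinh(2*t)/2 1/(s*(s - 4))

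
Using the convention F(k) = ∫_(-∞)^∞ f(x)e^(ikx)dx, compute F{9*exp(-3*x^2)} 3*sqrt(3)*sqrt(pi)*exp(-k^2/12)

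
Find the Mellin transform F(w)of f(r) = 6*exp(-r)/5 6*gamma(w)/5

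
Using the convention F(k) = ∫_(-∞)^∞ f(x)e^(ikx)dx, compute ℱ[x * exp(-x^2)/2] I * sqrt(pi) * k * exp(-k^2/4)/4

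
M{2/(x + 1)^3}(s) gamma(s) * gamma(3 - s)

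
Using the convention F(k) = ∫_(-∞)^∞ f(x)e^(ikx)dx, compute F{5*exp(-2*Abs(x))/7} 20/(7*(k^2+4))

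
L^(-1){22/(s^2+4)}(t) 11*sin(2*t)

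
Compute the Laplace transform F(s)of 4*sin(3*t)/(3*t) 4*atan(3/s)/3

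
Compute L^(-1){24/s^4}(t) 4*t^3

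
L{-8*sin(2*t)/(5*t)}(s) -8*atan(2/s)/5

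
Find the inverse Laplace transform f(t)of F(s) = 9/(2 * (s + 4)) 9 * exp(-4 * t)/2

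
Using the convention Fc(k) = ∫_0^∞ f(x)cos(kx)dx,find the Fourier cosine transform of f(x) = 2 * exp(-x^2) sqrt(pi) * exp(-k^2/4)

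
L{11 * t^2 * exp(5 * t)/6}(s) 11/(3 * (s - 5)^3)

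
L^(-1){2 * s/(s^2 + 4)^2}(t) t * sin(2 * t)/2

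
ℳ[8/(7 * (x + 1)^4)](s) 4 * gamma(s) * gamma(4 - s)/21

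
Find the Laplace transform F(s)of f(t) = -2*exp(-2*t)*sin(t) -2/((s+2)^2+1)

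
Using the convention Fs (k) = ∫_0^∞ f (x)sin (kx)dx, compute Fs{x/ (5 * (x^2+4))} pi * exp (-2 * k)/10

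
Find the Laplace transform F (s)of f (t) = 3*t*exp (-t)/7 3/ (7*(s+1)^2)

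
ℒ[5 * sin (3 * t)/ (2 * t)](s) 5 * atan (3/s)/2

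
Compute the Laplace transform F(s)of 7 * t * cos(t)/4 7 * (s^2-1)/(4 * (s^2+1)^2)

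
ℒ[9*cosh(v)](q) 9*q/(q^2 - 1)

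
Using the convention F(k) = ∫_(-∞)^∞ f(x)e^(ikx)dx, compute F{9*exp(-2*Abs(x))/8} 9/(2*(k^2 + 4))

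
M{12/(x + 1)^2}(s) -12*pi*(s - 1)/sin(pi*s)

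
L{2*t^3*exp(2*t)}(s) 12/(s - 2)^4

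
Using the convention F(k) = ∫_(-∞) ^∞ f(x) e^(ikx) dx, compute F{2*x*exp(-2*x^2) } sqrt(2)*I*sqrt(pi)*k*exp(-k^2/8) /4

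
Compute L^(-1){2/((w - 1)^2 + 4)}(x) exp(x)*sin(2*x)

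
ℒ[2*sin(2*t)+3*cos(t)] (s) 3*s/(s^2+1)+4/(s^2+4) 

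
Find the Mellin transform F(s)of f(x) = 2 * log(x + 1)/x -2 * pi * csc(pi * s)/(s - 1)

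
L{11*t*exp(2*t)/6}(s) 11/(6*(s - 2)^2)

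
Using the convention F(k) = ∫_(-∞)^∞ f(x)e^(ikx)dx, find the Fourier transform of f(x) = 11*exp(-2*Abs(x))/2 22/(k^2 + 4)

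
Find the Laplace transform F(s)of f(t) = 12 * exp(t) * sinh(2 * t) 24/((s - 1)^2 - 4)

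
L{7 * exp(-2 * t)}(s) 7/(s + 2)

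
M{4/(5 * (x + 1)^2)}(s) -4 * pi * (s - 1)/(5 * sin(pi * s))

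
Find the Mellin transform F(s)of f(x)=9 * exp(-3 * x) 3^(2 - s) * gamma(s)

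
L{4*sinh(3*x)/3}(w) 4/(w^2 - 9)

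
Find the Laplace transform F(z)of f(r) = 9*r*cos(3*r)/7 9*(z^2-9)/(7*(z^2 + 9)^2)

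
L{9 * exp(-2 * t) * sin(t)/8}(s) 9/(8 * ((s + 2)^2 + 1))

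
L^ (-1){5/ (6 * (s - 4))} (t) 5 * exp (4 * t)/6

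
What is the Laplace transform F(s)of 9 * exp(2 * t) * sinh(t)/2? 9/(2 * ((s - 2)^2 - 1))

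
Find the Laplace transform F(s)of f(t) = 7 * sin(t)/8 7/(8 * (s^2 + 1))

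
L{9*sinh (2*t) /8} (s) 9/ (4*(s^2 - 4) ) 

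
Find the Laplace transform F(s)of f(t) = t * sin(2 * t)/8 s/(2 * (s^2 + 4)^2)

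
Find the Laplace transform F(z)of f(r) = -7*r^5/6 -140/z^6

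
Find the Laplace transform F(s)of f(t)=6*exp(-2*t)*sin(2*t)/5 12/(5*((s + 2)^2 + 4))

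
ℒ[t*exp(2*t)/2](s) 1/(2*(s - 2)^2)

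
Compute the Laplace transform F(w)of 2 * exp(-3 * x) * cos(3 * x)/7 2 * (w + 3)/(7 * ((w + 3)^2 + 9))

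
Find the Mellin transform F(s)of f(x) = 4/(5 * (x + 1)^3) 2 * pi * (s - 2) * (s - 1)/(5 * sin(pi * s))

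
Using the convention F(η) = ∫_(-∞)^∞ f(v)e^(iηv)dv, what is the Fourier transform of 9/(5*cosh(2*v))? 9*pi/(10*cosh(pi*η/4))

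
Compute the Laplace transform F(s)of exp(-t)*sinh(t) 1/(s*(s + 2))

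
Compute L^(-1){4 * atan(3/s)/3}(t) 4 * sin(3 * t)/(3 * t)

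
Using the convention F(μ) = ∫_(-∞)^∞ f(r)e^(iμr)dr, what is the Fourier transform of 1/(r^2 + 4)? pi*exp(-2*Abs(μ))/2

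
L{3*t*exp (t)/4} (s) 3/ (4*(s - 1)^2)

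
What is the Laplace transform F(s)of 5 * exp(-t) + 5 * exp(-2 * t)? 5/(s + 1) + 5/(s + 2)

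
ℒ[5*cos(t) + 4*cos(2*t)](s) 5*s/(s^2 + 1) + 4*s/(s^2 + 4)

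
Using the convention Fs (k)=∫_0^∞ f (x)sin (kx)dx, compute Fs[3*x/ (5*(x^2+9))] 3*pi*exp (-3*k)/10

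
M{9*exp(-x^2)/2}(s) 9*gamma(s/2)/4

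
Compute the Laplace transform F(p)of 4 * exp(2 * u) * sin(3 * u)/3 4/((p - 2)^2 + 9)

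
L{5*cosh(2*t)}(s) 5*s/(s^2 - 4)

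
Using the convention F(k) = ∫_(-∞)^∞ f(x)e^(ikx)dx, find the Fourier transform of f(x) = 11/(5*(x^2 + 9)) 11*pi*exp(-3*Abs(k))/15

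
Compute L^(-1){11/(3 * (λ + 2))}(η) 11 * exp(-2 * η)/3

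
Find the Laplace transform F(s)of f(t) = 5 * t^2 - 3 10/s^3 - 3/s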